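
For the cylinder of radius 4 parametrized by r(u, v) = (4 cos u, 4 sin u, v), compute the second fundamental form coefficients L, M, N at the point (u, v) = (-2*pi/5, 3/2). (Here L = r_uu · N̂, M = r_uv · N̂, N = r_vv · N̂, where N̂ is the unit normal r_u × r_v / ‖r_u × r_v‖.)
L = -4;  M = 0;  N = 0

Compute the unit normal N̂(u, v) = (cos(u), sin(u), 0), and the second partials r_uu, r_uv, r_vv. Take dot products:
  L(u, v) = r_uu · N̂ = -4,
  M(u, v) = r_uv · N̂ = 0,
  N(u, v) = r_vv · N̂ = 0.
Evaluating at (u, v) = (-2*pi/5, 3/2):
  L = -4, M = 0, N = 0.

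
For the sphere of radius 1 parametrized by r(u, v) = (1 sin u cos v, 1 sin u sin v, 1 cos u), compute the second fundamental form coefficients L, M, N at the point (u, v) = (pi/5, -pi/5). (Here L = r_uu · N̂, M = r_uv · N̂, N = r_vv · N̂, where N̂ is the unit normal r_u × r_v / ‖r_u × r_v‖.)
L = -1;  M = 0;  N = -5/8 + sqrt(5)/8

Compute the unit normal N̂(u, v) = (sin(u)^2*cos(v)/Abs(sin(u)), sin(u)^2*sin(v)/Abs(sin(u)), sin(2*u)/(2*Abs(sin(u)))), and the second partials r_uu, r_uv, r_vv. Take dot products:
  L(u, v) = r_uu · N̂ = -sin(u)/Abs(sin(u)),
  M(u, v) = r_uv · N̂ = 0,
  N(u, v) = r_vv · N̂ = -sin(u)^3/Abs(sin(u)).
Evaluating at (u, v) = (pi/5, -pi/5):
  L = -1, M = 0, N = -5/8 + sqrt(5)/8.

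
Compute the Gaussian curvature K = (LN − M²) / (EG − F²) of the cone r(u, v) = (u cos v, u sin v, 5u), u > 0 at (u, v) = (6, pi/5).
K = 0

Coefficients of the first fundamental form: E = 26, F = 0, G = u^2.
Coefficients of the second fundamental form: L = 0, M = 0, N = 5*sqrt(26)*u^2/(26*Abs(u)).
Assemble K = (LN − M²)/(EG − F²) = 0. At (u, v) = (6, pi/5): K = 0.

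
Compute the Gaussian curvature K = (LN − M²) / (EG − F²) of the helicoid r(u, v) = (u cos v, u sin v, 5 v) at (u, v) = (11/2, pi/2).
K = -400/48841

Coefficients of the first fundamental form: E = 1, F = 0, G = u^2 + 25.
Coefficients of the second fundamental form: L = 0, M = -5/sqrt(u^2 + 25), N = 0.
Assemble K = (LN − M²)/(EG − F²) = -25/(u^2 + 25)^2. At (u, v) = (11/2, pi/2): K = -400/48841.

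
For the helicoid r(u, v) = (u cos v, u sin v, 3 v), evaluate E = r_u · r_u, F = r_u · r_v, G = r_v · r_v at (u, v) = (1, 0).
E = 1;  F = 0;  G = 10

Partials: r_u = (cos(v), sin(v), 0), r_v = (-u*sin(v), u*cos(v), 3). As functions of (u, v):
  E = r_u · r_u = 1,
  F = r_u · r_v = 0,
  G = r_v · r_v = u^2 + 9.
Evaluating at (u, v) = (1, 0): E = 1, F = 0, G = 10.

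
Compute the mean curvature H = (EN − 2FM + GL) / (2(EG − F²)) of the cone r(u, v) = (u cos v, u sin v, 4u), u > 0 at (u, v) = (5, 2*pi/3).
H = 2*sqrt(17)/85

With E = 17, F = 0, G = u^2, L = 0, M = 0, N = 4*sqrt(17)*u^2/(17*Abs(u)), assemble
  H = (EN − 2FM + GL) / (2(EG − F²)) = 2*sqrt(17)/(17*Abs(u)).
At (u, v) = (5, 2*pi/3): H = 2*sqrt(17)/85.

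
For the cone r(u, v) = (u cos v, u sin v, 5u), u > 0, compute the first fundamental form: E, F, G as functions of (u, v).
E = 26;  F = 0;  G = u^2

Compute partials: r_u = (cos(v), sin(v), 5), r_v = (-u*sin(v), u*cos(v), 0). Then
  E = r_u · r_u = 26,
  F = r_u · r_v = 0,
  G = r_v · r_v = u^2.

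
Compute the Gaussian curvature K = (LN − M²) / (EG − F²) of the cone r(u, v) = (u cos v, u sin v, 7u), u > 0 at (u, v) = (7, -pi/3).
K = 0

Coefficients of the first fundamental form: E = 50, F = 0, G = u^2.
Coefficients of the second fundamental form: L = 0, M = 0, N = 7*sqrt(2)*u^2/(10*Abs(u)).
Assemble K = (LN − M²)/(EG − F²) = 0. At (u, v) = (7, -pi/3): K = 0.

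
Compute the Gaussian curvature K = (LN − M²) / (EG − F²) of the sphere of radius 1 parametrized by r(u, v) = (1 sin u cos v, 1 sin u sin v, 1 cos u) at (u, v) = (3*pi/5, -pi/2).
K = 1

Coefficients of the first fundamental form: E = 1, F = 0, G = sin(u)^2.
Coefficients of the second fundamental form: L = -sin(u)/Abs(sin(u)), M = 0, N = -sin(u)^3/Abs(sin(u)).
Assemble K = (LN − M²)/(EG − F²) = 1. At (u, v) = (3*pi/5, -pi/2): K = 1.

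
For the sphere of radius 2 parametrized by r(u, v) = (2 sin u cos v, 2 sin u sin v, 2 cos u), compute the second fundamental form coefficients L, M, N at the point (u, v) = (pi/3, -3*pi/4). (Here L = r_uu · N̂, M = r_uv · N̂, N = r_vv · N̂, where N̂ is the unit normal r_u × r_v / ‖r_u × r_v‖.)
L = -2;  M = 0;  N = -3/2

Compute the unit normal N̂(u, v) = (sin(u)^2*cos(v)/Abs(sin(u)), sin(u)^2*sin(v)/Abs(sin(u)), sin(2*u)/(2*Abs(sin(u)))), and the second partials r_uu, r_uv, r_vv. Take dot products:
  L(u, v) = r_uu · N̂ = -2*sin(u)/Abs(sin(u)),
  M(u, v) = r_uv · N̂ = 0,
  N(u, v) = r_vv · N̂ = -2*sin(u)^3/Abs(sin(u)).
Evaluating at (u, v) = (pi/3, -3*pi/4):
  L = -2, M = 0, N = -3/2.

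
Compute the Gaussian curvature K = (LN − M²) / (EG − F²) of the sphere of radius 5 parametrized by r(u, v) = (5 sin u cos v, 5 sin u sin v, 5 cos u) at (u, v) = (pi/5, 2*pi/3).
K = 1/25

Coefficients of the first fundamental form: E = 25, F = 0, G = 25*sin(u)^2.
Coefficients of the second fundamental form: L = -5*sin(u)/Abs(sin(u)), M = 0, N = -5*sin(u)^3/Abs(sin(u)).
Assemble K = (LN − M²)/(EG − F²) = 1/25. At (u, v) = (pi/5, 2*pi/3): K = 1/25.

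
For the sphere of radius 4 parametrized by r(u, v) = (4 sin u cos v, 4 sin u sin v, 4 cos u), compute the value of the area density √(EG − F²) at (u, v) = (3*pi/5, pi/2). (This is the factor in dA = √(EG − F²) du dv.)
√(EG − F²)|_{(3*pi/5, pi/2)} = 4*sqrt(2*sqrt(5) + 10)

E = 16, F = 0, G = 16*sin(u)^2, so EG − F² = 256*sin(u)^2. Taking the positive square root: √(EG − F²) = 16*Abs(sin(u)). At (u, v) = (3*pi/5, pi/2): 4*sqrt(2*sqrt(5) + 10).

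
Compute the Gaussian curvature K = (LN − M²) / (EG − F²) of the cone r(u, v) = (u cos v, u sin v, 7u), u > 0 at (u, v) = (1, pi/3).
K = 0

Coefficients of the first fundamental form: E = 50, F = 0, G = u^2.
Coefficients of the second fundamental form: L = 0, M = 0, N = 7*sqrt(2)*u^2/(10*Abs(u)).
Assemble K = (LN − M²)/(EG − F²) = 0. At (u, v) = (1, pi/3): K = 0.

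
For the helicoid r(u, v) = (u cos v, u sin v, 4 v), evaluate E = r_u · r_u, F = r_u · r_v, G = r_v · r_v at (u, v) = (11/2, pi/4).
E = 1;  F = 0;  G = 185/4

Partials: r_u = (cos(v), sin(v), 0), r_v = (-u*sin(v), u*cos(v), 4). As functions of (u, v):
  E = r_u · r_u = 1,
  F = r_u · r_v = 0,
  G = r_v · r_v = u^2 + 16.
Evaluating at (u, v) = (11/2, pi/4): E = 1, F = 0, G = 185/4.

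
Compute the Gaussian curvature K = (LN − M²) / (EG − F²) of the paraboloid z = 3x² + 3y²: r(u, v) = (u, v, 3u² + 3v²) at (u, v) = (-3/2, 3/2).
K = 36/26569

Coefficients of the first fundamental form: E = 36*u^2 + 1, F = 36*u*v, G = 36*v^2 + 1.
Coefficients of the second fundamental form: L = 6/sqrt(36*u^2 + 36*v^2 + 1), M = 0, N = 6/sqrt(36*u^2 + 36*v^2 + 1).
Assemble K = (LN − M²)/(EG − F²) = 36/(1296*u^4 + 2592*u^2*v^2 + 72*u^2 + 1296*v^4 + 72*v^2 + 1). At (u, v) = (-3/2, 3/2): K = 36/26569.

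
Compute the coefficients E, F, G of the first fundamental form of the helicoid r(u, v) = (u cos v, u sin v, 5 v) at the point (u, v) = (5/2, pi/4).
E = 1;  F = 0;  G = 125/4

Partials: r_u = (cos(v), sin(v), 0), r_v = (-u*sin(v), u*cos(v), 5). As functions of (u, v):
  E = r_u · r_u = 1,
  F = r_u · r_v = 0,
  G = r_v · r_v = u^2 + 25.
Evaluating at (u, v) = (5/2, pi/4): E = 1, F = 0, G = 125/4.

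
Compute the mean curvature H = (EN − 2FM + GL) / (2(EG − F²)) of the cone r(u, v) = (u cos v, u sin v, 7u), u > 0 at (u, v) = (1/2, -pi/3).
H = 7*sqrt(2)/10

With E = 50, F = 0, G = u^2, L = 0, M = 0, N = 7*sqrt(2)*u^2/(10*Abs(u)), assemble
  H = (EN − 2FM + GL) / (2(EG − F²)) = 7*sqrt(2)/(20*Abs(u)).
At (u, v) = (1/2, -pi/3): H = 7*sqrt(2)/10.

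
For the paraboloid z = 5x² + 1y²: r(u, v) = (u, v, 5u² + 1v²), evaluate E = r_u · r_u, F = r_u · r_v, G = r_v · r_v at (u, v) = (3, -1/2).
E = 901;  F = -30;  G = 2

Partials: r_u = (1, 0, 10*u), r_v = (0, 1, 2*v). As functions of (u, v):
  E = r_u · r_u = 100*u^2 + 1,
  F = r_u · r_v = 20*u*v,
  G = r_v · r_v = 4*v^2 + 1.
Evaluating at (u, v) = (3, -1/2): E = 901, F = -30, G = 2.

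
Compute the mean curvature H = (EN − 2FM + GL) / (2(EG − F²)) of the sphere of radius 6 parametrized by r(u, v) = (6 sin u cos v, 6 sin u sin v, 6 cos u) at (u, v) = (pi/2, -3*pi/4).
H = -1/6

With E = 36, F = 0, G = 36*sin(u)^2, L = -6*sin(u)/Abs(sin(u)), M = 0, N = -6*sin(u)^3/Abs(sin(u)), assemble
  H = (EN − 2FM + GL) / (2(EG − F²)) = -sin(u)/(6*Abs(sin(u))).
At (u, v) = (pi/2, -3*pi/4): H = -1/6.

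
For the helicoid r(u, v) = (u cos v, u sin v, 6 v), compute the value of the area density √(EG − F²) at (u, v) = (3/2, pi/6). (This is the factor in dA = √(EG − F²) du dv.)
√(EG − F²)|_{(3/2, pi/6)} = 3*sqrt(17)/2

E = 1, F = 0, G = u^2 + 36, so EG − F² = u^2 + 36. Taking the positive square root: √(EG − F²) = sqrt(u^2 + 36). At (u, v) = (3/2, pi/6): 3*sqrt(17)/2.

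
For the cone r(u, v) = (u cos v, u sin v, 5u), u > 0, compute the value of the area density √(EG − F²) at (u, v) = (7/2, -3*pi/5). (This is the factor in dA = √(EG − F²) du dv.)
√(EG − F²)|_{(7/2, -3*pi/5)} = 7*sqrt(26)/2

E = 26, F = 0, G = u^2, so EG − F² = 26*u^2. Taking the positive square root: √(EG − F²) = sqrt(26)*Abs(u). At (u, v) = (7/2, -3*pi/5): 7*sqrt(26)/2.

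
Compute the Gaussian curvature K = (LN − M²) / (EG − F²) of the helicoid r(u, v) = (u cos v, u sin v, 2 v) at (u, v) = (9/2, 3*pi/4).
K = -64/9409

Coefficients of the first fundamental form: E = 1, F = 0, G = u^2 + 4.
Coefficients of the second fundamental form: L = 0, M = -2/sqrt(u^2 + 4), N = 0.
Assemble K = (LN − M²)/(EG − F²) = -4/(u^2 + 4)^2. At (u, v) = (9/2, 3*pi/4): K = -64/9409.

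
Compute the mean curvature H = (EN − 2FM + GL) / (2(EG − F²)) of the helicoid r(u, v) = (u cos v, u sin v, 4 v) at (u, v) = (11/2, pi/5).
H = 0

With E = 1, F = 0, G = u^2 + 16, L = 0, M = -4/sqrt(u^2 + 16), N = 0, assemble
  H = (EN − 2FM + GL) / (2(EG − F²)) = 0.
At (u, v) = (11/2, pi/5): H = 0.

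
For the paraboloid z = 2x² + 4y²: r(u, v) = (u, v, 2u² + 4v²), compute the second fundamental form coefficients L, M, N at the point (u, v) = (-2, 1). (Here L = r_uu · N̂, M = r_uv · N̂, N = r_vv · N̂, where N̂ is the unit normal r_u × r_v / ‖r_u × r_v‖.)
L = 4*sqrt(129)/129;  M = 0;  N = 8*sqrt(129)/129

Compute the unit normal N̂(u, v) = (-4*u/sqrt(16*u^2 + 64*v^2 + 1), -8*v/sqrt(16*u^2 + 64*v^2 + 1), 1/sqrt(16*u^2 + 64*v^2 + 1)), and the second partials r_uu, r_uv, r_vv. Take dot products:
  L(u, v) = r_uu · N̂ = 4/sqrt(16*u^2 + 64*v^2 + 1),
  M(u, v) = r_uv · N̂ = 0,
  N(u, v) = r_vv · N̂ = 8/sqrt(16*u^2 + 64*v^2 + 1).
Evaluating at (u, v) = (-2, 1):
  L = 4*sqrt(129)/129, M = 0, N = 8*sqrt(129)/129.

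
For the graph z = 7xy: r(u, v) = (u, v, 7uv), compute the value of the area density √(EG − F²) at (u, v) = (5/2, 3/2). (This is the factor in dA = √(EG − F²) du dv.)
√(EG − F²)|_{(5/2, 3/2)} = sqrt(1670)/2

E = 49*v^2 + 1, F = 49*u*v, G = 49*u^2 + 1, so EG − F² = 49*u^2 + 49*v^2 + 1. Taking the positive square root: √(EG − F²) = sqrt(49*u^2 + 49*v^2 + 1). At (u, v) = (5/2, 3/2): sqrt(1670)/2.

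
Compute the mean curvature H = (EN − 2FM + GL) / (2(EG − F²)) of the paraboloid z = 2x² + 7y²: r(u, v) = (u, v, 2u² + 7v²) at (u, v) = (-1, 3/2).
H = 1003*sqrt(458)/209764

With E = 16*u^2 + 1, F = 56*u*v, G = 196*v^2 + 1, L = 4/sqrt(16*u^2 + 196*v^2 + 1), M = 0, N = 14/sqrt(16*u^2 + 196*v^2 + 1), assemble
  H = (EN − 2FM + GL) / (2(EG − F²)) = (112*u^2 + 392*v^2 + 9)/(16*u^2 + 196*v^2 + 1)^(3/2).
At (u, v) = (-1, 3/2): H = 1003*sqrt(458)/209764.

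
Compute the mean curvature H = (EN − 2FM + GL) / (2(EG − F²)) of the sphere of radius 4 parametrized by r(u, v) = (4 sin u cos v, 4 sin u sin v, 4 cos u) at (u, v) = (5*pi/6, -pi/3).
H = -1/4

With E = 16, F = 0, G = 16*sin(u)^2, L = -4*sin(u)/Abs(sin(u)), M = 0, N = -4*sin(u)^3/Abs(sin(u)), assemble
  H = (EN − 2FM + GL) / (2(EG − F²)) = -sin(u)/(4*Abs(sin(u))).
At (u, v) = (5*pi/6, -pi/3): H = -1/4.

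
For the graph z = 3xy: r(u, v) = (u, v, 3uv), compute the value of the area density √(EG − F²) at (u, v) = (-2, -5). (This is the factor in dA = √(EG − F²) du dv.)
√(EG − F²)|_{(-2, -5)} = sqrt(262)

E = 9*v^2 + 1, F = 9*u*v, G = 9*u^2 + 1, so EG − F² = 9*u^2 + 9*v^2 + 1. Taking the positive square root: √(EG − F²) = sqrt(9*u^2 + 9*v^2 + 1). At (u, v) = (-2, -5): sqrt(262).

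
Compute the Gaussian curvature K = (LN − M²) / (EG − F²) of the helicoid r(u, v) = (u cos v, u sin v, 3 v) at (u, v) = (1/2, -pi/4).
K = -144/1369

Coefficients of the first fundamental form: E = 1, F = 0, G = u^2 + 9.
Coefficients of the second fundamental form: L = 0, M = -3/sqrt(u^2 + 9), N = 0.
Assemble K = (LN − M²)/(EG − F²) = -9/(u^2 + 9)^2. At (u, v) = (1/2, -pi/4): K = -144/1369.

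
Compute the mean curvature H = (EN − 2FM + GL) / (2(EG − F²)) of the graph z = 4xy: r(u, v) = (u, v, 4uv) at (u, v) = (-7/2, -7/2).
H = -784*sqrt(393)/154449

With E = 16*v^2 + 1, F = 16*u*v, G = 16*u^2 + 1, L = 0, M = 4/sqrt(16*u^2 + 16*v^2 + 1), N = 0, assemble
  H = (EN − 2FM + GL) / (2(EG − F²)) = -64*u*v/(16*u^2 + 16*v^2 + 1)^(3/2).
At (u, v) = (-7/2, -7/2): H = -784*sqrt(393)/154449.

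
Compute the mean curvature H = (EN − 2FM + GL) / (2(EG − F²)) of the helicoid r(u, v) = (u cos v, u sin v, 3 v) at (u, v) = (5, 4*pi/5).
H = 0

With E = 1, F = 0, G = u^2 + 9, L = 0, M = -3/sqrt(u^2 + 9), N = 0, assemble
  H = (EN − 2FM + GL) / (2(EG − F²)) = 0.
At (u, v) = (5, 4*pi/5): H = 0.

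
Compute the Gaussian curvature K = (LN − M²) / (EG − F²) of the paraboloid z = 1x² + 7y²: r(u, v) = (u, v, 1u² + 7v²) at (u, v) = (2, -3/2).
K = 7/52441

Coefficients of the first fundamental form: E = 4*u^2 + 1, F = 28*u*v, G = 196*v^2 + 1.
Coefficients of the second fundamental form: L = 2/sqrt(4*u^2 + 196*v^2 + 1), M = 0, N = 14/sqrt(4*u^2 + 196*v^2 + 1).
Assemble K = (LN − M²)/(EG − F²) = 28/(16*u^4 + 1568*u^2*v^2 + 8*u^2 + 38416*v^4 + 392*v^2 + 1). At (u, v) = (2, -3/2): K = 7/52441.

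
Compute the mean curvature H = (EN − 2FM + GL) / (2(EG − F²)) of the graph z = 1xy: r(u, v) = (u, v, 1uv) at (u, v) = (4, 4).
H = -16*sqrt(33)/1089

With E = v^2 + 1, F = u*v, G = u^2 + 1, L = 0, M = 1/sqrt(u^2 + v^2 + 1), N = 0, assemble
  H = (EN − 2FM + GL) / (2(EG − F²)) = -u*v/(u^2 + v^2 + 1)^(3/2).
At (u, v) = (4, 4): H = -16*sqrt(33)/1089.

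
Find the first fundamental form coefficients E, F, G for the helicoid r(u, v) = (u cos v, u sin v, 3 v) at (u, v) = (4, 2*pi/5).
E = 1;  F = 0;  G = 25

Partials: r_u = (cos(v), sin(v), 0), r_v = (-u*sin(v), u*cos(v), 3). As functions of (u, v):
  E = r_u · r_u = 1,
  F = r_u · r_v = 0,
  G = r_v · r_v = u^2 + 9.
Evaluating at (u, v) = (4, 2*pi/5): E = 1, F = 0, G = 25.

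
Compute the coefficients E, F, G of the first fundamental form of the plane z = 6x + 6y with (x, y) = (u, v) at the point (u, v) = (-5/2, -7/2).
E = 37;  F = 36;  G = 37

Partials: r_u = (1, 0, 6), r_v = (0, 1, 6). As functions of (u, v):
  E = r_u · r_u = 37,
  F = r_u · r_v = 36,
  G = r_v · r_v = 37.
Evaluating at (u, v) = (-5/2, -7/2): E = 37, F = 36, G = 37.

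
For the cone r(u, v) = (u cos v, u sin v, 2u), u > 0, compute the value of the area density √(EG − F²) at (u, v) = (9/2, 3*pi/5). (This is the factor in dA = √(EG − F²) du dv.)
√(EG − F²)|_{(9/2, 3*pi/5)} = 9*sqrt(5)/2

E = 5, F = 0, G = u^2, so EG − F² = 5*u^2. Taking the positive square root: √(EG − F²) = sqrt(5)*Abs(u). At (u, v) = (9/2, 3*pi/5): 9*sqrt(5)/2.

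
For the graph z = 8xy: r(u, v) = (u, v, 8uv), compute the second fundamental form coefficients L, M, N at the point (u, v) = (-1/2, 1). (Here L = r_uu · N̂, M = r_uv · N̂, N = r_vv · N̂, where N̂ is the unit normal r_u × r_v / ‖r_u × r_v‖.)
L = 0;  M = 8/9;  N = 0

Compute the unit normal N̂(u, v) = (-8*v/sqrt(64*u^2 + 64*v^2 + 1), -8*u/sqrt(64*u^2 + 64*v^2 + 1), 1/sqrt(64*u^2 + 64*v^2 + 1)), and the second partials r_uu, r_uv, r_vv. Take dot products:
  L(u, v) = r_uu · N̂ = 0,
  M(u, v) = r_uv · N̂ = 8/sqrt(64*u^2 + 64*v^2 + 1),
  N(u, v) = r_vv · N̂ = 0.
Evaluating at (u, v) = (-1/2, 1):
  L = 0, M = 8/9, N = 0.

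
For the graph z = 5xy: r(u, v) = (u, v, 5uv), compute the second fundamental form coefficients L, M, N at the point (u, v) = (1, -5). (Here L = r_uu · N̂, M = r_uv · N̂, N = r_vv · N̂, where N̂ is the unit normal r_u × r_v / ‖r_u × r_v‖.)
L = 0;  M = 5*sqrt(651)/651;  N = 0

Compute the unit normal N̂(u, v) = (-5*v/sqrt(25*u^2 + 25*v^2 + 1), -5*u/sqrt(25*u^2 + 25*v^2 + 1), 1/sqrt(25*u^2 + 25*v^2 + 1)), and the second partials r_uu, r_uv, r_vv. Take dot products:
  L(u, v) = r_uu · N̂ = 0,
  M(u, v) = r_uv · N̂ = 5/sqrt(25*u^2 + 25*v^2 + 1),
  N(u, v) = r_vv · N̂ = 0.
Evaluating at (u, v) = (1, -5):
  L = 0, M = 5*sqrt(651)/651, N = 0.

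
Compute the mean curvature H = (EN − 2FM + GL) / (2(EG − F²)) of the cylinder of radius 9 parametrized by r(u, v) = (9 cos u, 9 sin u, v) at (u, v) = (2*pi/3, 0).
H = -1/18

With E = 81, F = 0, G = 1, L = -9, M = 0, N = 0, assemble
  H = (EN − 2FM + GL) / (2(EG − F²)) = -1/18.
At (u, v) = (2*pi/3, 0): H = -1/18.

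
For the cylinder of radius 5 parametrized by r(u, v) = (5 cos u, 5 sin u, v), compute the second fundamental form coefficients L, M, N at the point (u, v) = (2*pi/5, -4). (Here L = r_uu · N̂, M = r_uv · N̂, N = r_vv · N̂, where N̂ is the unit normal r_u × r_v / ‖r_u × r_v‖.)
L = -5;  M = 0;  N = 0

Compute the unit normal N̂(u, v) = (cos(u), sin(u), 0), and the second partials r_uu, r_uv, r_vv. Take dot products:
  L(u, v) = r_uu · N̂ = -5,
  M(u, v) = r_uv · N̂ = 0,
  N(u, v) = r_vv · N̂ = 0.
Evaluating at (u, v) = (2*pi/5, -4):
  L = -5, M = 0, N = 0.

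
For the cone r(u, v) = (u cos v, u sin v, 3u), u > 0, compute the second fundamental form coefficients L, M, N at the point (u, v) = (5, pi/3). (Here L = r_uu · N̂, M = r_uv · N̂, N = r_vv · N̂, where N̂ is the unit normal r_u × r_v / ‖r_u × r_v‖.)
L = 0;  M = 0;  N = 3*sqrt(10)/2

Compute the unit normal N̂(u, v) = (-3*sqrt(10)*u*cos(v)/(10*Abs(u)), -3*sqrt(10)*u*sin(v)/(10*Abs(u)), sqrt(10)*u/(10*Abs(u))), and the second partials r_uu, r_uv, r_vv. Take dot products:
  L(u, v) = r_uu · N̂ = 0,
  M(u, v) = r_uv · N̂ = 0,
  N(u, v) = r_vv · N̂ = 3*sqrt(10)*u^2/(10*Abs(u)).
Evaluating at (u, v) = (5, pi/3):
  L = 0, M = 0, N = 3*sqrt(10)/2.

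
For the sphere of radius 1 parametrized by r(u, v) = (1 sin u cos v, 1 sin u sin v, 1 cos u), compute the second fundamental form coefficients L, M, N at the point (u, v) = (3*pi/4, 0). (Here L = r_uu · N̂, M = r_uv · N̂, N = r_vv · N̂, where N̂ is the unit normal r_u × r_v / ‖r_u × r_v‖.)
L = -1;  M = 0;  N = -1/2

Compute the unit normal N̂(u, v) = (sin(u)^2*cos(v)/Abs(sin(u)), sin(u)^2*sin(v)/Abs(sin(u)), sin(2*u)/(2*Abs(sin(u)))), and the second partials r_uu, r_uv, r_vv. Take dot products:
  L(u, v) = r_uu · N̂ = -sin(u)/Abs(sin(u)),
  M(u, v) = r_uv · N̂ = 0,
  N(u, v) = r_vv · N̂ = -sin(u)^3/Abs(sin(u)).
Evaluating at (u, v) = (3*pi/4, 0):
  L = -1, M = 0, N = -1/2.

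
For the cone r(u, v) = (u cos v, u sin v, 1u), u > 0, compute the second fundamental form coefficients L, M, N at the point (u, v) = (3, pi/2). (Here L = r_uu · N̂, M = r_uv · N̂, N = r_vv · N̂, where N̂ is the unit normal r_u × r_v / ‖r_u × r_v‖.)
L = 0;  M = 0;  N = 3*sqrt(2)/2

Compute the unit normal N̂(u, v) = (-sqrt(2)*u*cos(v)/(2*Abs(u)), -sqrt(2)*u*sin(v)/(2*Abs(u)), sqrt(2)*u/(2*Abs(u))), and the second partials r_uu, r_uv, r_vv. Take dot products:
  L(u, v) = r_uu · N̂ = 0,
  M(u, v) = r_uv · N̂ = 0,
  N(u, v) = r_vv · N̂ = sqrt(2)*u^2/(2*Abs(u)).
Evaluating at (u, v) = (3, pi/2):
  L = 0, M = 0, N = 3*sqrt(2)/2.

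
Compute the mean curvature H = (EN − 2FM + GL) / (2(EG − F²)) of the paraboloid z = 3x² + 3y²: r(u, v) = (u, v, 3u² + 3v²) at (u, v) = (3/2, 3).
H = 1221*sqrt(406)/164836

With E = 36*u^2 + 1, F = 36*u*v, G = 36*v^2 + 1, L = 6/sqrt(36*u^2 + 36*v^2 + 1), M = 0, N = 6/sqrt(36*u^2 + 36*v^2 + 1), assemble
  H = (EN − 2FM + GL) / (2(EG − F²)) = 6*(18*u^2 + 18*v^2 + 1)/(36*u^2 + 36*v^2 + 1)^(3/2).
At (u, v) = (3/2, 3): H = 1221*sqrt(406)/164836.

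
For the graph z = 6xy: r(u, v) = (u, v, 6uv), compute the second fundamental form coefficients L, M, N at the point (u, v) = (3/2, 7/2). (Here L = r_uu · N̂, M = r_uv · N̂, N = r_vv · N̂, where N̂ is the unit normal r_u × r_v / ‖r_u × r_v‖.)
L = 0;  M = 6*sqrt(523)/523;  N = 0

Compute the unit normal N̂(u, v) = (-6*v/sqrt(36*u^2 + 36*v^2 + 1), -6*u/sqrt(36*u^2 + 36*v^2 + 1), 1/sqrt(36*u^2 + 36*v^2 + 1)), and the second partials r_uu, r_uv, r_vv. Take dot products:
  L(u, v) = r_uu · N̂ = 0,
  M(u, v) = r_uv · N̂ = 6/sqrt(36*u^2 + 36*v^2 + 1),
  N(u, v) = r_vv · N̂ = 0.
Evaluating at (u, v) = (3/2, 7/2):
  L = 0, M = 6*sqrt(523)/523, N = 0.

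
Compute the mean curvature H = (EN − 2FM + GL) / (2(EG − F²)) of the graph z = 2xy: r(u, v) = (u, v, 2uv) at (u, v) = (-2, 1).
H = 16*sqrt(21)/441

With E = 4*v^2 + 1, F = 4*u*v, G = 4*u^2 + 1, L = 0, M = 2/sqrt(4*u^2 + 4*v^2 + 1), N = 0, assemble
  H = (EN − 2FM + GL) / (2(EG − F²)) = -8*u*v/(4*u^2 + 4*v^2 + 1)^(3/2).
At (u, v) = (-2, 1): H = 16*sqrt(21)/441.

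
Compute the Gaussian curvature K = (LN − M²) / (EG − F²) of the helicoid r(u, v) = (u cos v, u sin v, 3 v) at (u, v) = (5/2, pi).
K = -144/3721

Coefficients of the first fundamental form: E = 1, F = 0, G = u^2 + 9.
Coefficients of the second fundamental form: L = 0, M = -3/sqrt(u^2 + 9), N = 0.
Assemble K = (LN − M²)/(EG − F²) = -9/(u^2 + 9)^2. At (u, v) = (5/2, pi): K = -144/3721.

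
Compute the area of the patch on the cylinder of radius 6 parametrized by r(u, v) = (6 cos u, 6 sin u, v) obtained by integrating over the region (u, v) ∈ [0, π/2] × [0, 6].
Area = 18*pi

Area = ∫∫ √(EG − F²) du dv with √(EG − F²) = 6. Integrating over [0, π/2] × [0, 6] gives 18*pi.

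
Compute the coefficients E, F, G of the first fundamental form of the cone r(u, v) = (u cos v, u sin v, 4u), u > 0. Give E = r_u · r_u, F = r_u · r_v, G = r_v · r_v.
E = 17;  F = 0;  G = u^2

Compute partials: r_u = (cos(v), sin(v), 4), r_v = (-u*sin(v), u*cos(v), 0). Then
  E = r_u · r_u = 17,
  F = r_u · r_v = 0,
  G = r_v · r_v = u^2.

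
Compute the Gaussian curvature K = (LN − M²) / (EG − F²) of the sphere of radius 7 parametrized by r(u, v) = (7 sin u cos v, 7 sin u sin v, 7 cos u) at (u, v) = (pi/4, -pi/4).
K = 1/49

Coefficients of the first fundamental form: E = 49, F = 0, G = 49*sin(u)^2.
Coefficients of the second fundamental form: L = -7*sin(u)/Abs(sin(u)), M = 0, N = -7*sin(u)^3/Abs(sin(u)).
Assemble K = (LN − M²)/(EG − F²) = 1/49. At (u, v) = (pi/4, -pi/4): K = 1/49.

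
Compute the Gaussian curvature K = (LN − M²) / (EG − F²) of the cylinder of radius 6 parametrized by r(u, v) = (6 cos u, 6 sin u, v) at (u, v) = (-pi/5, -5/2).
K = 0

Coefficients of the first fundamental form: E = 36, F = 0, G = 1.
Coefficients of the second fundamental form: L = -6, M = 0, N = 0.
Assemble K = (LN − M²)/(EG − F²) = 0. At (u, v) = (-pi/5, -5/2): K = 0.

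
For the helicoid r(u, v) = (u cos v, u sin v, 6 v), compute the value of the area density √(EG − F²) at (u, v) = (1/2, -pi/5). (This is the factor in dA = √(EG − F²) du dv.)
√(EG − F²)|_{(1/2, -pi/5)} = sqrt(145)/2

E = 1, F = 0, G = u^2 + 36, so EG − F² = u^2 + 36. Taking the positive square root: √(EG − F²) = sqrt(u^2 + 36). At (u, v) = (1/2, -pi/5): sqrt(145)/2.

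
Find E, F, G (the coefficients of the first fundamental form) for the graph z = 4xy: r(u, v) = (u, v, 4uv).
E = 16*v^2 + 1;  F = 16*u*v;  G = 16*u^2 + 1

Compute partials: r_u = (1, 0, 4*v), r_v = (0, 1, 4*u). Then
  E = r_u · r_u = 16*v^2 + 1,
  F = r_u · r_v = 16*u*v,
  G = r_v · r_v = 16*u^2 + 1.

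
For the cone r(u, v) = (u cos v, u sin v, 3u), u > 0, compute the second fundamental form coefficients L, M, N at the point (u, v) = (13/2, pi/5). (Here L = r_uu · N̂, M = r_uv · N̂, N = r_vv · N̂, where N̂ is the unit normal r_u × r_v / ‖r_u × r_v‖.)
L = 0;  M = 0;  N = 39*sqrt(10)/20

Compute the unit normal N̂(u, v) = (-3*sqrt(10)*u*cos(v)/(10*Abs(u)), -3*sqrt(10)*u*sin(v)/(10*Abs(u)), sqrt(10)*u/(10*Abs(u))), and the second partials r_uu, r_uv, r_vv. Take dot products:
  L(u, v) = r_uu · N̂ = 0,
  M(u, v) = r_uv · N̂ = 0,
  N(u, v) = r_vv · N̂ = 3*sqrt(10)*u^2/(10*Abs(u)).
Evaluating at (u, v) = (13/2, pi/5):
  L = 0, M = 0, N = 39*sqrt(10)/20.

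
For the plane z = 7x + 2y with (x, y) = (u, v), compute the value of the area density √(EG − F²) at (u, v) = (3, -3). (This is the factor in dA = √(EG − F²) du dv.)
√(EG − F²)|_{(3, -3)} = 3*sqrt(6)

E = 50, F = 14, G = 5, so EG − F² = 54. Taking the positive square root: √(EG − F²) = 3*sqrt(6). At (u, v) = (3, -3): 3*sqrt(6).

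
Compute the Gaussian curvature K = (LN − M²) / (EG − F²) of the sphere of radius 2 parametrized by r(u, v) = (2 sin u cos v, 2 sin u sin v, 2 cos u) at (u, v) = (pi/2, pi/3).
K = 1/4

Coefficients of the first fundamental form: E = 4, F = 0, G = 4*sin(u)^2.
Coefficients of the second fundamental form: L = -2*sin(u)/Abs(sin(u)), M = 0, N = -2*sin(u)^3/Abs(sin(u)).
Assemble K = (LN − M²)/(EG − F²) = 1/4. At (u, v) = (pi/2, pi/3): K = 1/4.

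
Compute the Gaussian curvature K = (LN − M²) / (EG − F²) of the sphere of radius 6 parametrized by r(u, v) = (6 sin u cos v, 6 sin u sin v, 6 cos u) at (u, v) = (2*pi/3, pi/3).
K = 1/36

Coefficients of the first fundamental form: E = 36, F = 0, G = 36*sin(u)^2.
Coefficients of the second fundamental form: L = -6*sin(u)/Abs(sin(u)), M = 0, N = -6*sin(u)^3/Abs(sin(u)).
Assemble K = (LN − M²)/(EG − F²) = 1/36. At (u, v) = (2*pi/3, pi/3): K = 1/36.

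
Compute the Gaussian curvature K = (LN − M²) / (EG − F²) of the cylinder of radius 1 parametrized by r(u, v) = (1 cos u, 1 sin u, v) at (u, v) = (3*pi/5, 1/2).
K = 0

Coefficients of the first fundamental form: E = 1, F = 0, G = 1.
Coefficients of the second fundamental form: L = -1, M = 0, N = 0.
Assemble K = (LN − M²)/(EG − F²) = 0. At (u, v) = (3*pi/5, 1/2): K = 0.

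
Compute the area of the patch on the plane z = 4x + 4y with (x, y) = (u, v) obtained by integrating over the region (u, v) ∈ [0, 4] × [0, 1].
Area = 4*sqrt(33)

Area = ∫∫ √(EG − F²) du dv with √(EG − F²) = sqrt(33). Integrating over [0, 4] × [0, 1] gives 4*sqrt(33).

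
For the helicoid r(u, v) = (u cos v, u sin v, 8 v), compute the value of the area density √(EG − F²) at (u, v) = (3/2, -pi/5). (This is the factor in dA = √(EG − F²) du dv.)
√(EG − F²)|_{(3/2, -pi/5)} = sqrt(265)/2

E = 1, F = 0, G = u^2 + 64, so EG − F² = u^2 + 64. Taking the positive square root: √(EG − F²) = sqrt(u^2 + 64). At (u, v) = (3/2, -pi/5): sqrt(265)/2.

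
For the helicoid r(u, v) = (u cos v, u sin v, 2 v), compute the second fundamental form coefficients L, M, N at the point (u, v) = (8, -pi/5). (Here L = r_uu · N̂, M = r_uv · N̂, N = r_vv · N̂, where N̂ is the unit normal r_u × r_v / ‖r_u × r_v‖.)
L = 0;  M = -sqrt(17)/17;  N = 0

Compute the unit normal N̂(u, v) = (2*sin(v)/sqrt(u^2 + 4), -2*cos(v)/sqrt(u^2 + 4), u/sqrt(u^2 + 4)), and the second partials r_uu, r_uv, r_vv. Take dot products:
  L(u, v) = r_uu · N̂ = 0,
  M(u, v) = r_uv · N̂ = -2/sqrt(u^2 + 4),
  N(u, v) = r_vv · N̂ = 0.
Evaluating at (u, v) = (8, -pi/5):
  L = 0, M = -sqrt(17)/17, N = 0.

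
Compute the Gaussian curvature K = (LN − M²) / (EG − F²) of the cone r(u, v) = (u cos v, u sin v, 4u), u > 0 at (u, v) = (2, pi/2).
K = 0

Coefficients of the first fundamental form: E = 17, F = 0, G = u^2.
Coefficients of the second fundamental form: L = 0, M = 0, N = 4*sqrt(17)*u^2/(17*Abs(u)).
Assemble K = (LN − M²)/(EG − F²) = 0. At (u, v) = (2, pi/2): K = 0.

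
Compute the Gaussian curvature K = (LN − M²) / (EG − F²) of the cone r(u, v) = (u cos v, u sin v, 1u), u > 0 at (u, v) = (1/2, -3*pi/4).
K = 0

Coefficients of the first fundamental form: E = 2, F = 0, G = u^2.
Coefficients of the second fundamental form: L = 0, M = 0, N = sqrt(2)*u^2/(2*Abs(u)).
Assemble K = (LN − M²)/(EG − F²) = 0. At (u, v) = (1/2, -3*pi/4): K = 0.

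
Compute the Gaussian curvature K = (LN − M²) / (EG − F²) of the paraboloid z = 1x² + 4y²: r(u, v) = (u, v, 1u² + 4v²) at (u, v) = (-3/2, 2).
K = 4/17689

Coefficients of the first fundamental form: E = 4*u^2 + 1, F = 16*u*v, G = 64*v^2 + 1.
Coefficients of the second fundamental form: L = 2/sqrt(4*u^2 + 64*v^2 + 1), M = 0, N = 8/sqrt(4*u^2 + 64*v^2 + 1).
Assemble K = (LN − M²)/(EG − F²) = 16/(16*u^4 + 512*u^2*v^2 + 8*u^2 + 4096*v^4 + 128*v^2 + 1). At (u, v) = (-3/2, 2): K = 4/17689.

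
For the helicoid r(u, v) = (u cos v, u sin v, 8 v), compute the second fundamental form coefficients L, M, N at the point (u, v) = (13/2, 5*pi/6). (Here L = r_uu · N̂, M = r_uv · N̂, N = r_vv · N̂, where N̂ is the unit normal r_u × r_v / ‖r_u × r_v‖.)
L = 0;  M = -16*sqrt(17)/85;  N = 0

Compute the unit normal N̂(u, v) = (8*sin(v)/sqrt(u^2 + 64), -8*cos(v)/sqrt(u^2 + 64), u/sqrt(u^2 + 64)), and the second partials r_uu, r_uv, r_vv. Take dot products:
  L(u, v) = r_uu · N̂ = 0,
  M(u, v) = r_uv · N̂ = -8/sqrt(u^2 + 64),
  N(u, v) = r_vv · N̂ = 0.
Evaluating at (u, v) = (13/2, 5*pi/6):
  L = 0, M = -16*sqrt(17)/85, N = 0.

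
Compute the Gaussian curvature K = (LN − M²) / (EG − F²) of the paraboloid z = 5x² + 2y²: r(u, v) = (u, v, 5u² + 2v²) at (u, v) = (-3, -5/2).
K = 40/1002001

Coefficients of the first fundamental form: E = 100*u^2 + 1, F = 40*u*v, G = 16*v^2 + 1.
Coefficients of the second fundamental form: L = 10/sqrt(100*u^2 + 16*v^2 + 1), M = 0, N = 4/sqrt(100*u^2 + 16*v^2 + 1).
Assemble K = (LN − M²)/(EG − F²) = 40/(10000*u^4 + 3200*u^2*v^2 + 200*u^2 + 256*v^4 + 32*v^2 + 1). At (u, v) = (-3, -5/2): K = 40/1002001.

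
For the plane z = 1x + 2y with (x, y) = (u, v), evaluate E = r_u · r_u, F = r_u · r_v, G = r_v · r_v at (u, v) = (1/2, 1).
E = 2;  F = 2;  G = 5

Partials: r_u = (1, 0, 1), r_v = (0, 1, 2). As functions of (u, v):
  E = r_u · r_u = 2,
  F = r_u · r_v = 2,
  G = r_v · r_v = 5.
Evaluating at (u, v) = (1/2, 1): E = 2, F = 2, G = 5.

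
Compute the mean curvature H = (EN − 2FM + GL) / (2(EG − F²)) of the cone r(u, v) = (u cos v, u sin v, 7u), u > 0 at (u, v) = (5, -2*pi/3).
H = 7*sqrt(2)/100

With E = 50, F = 0, G = u^2, L = 0, M = 0, N = 7*sqrt(2)*u^2/(10*Abs(u)), assemble
  H = (EN − 2FM + GL) / (2(EG − F²)) = 7*sqrt(2)/(20*Abs(u)).
At (u, v) = (5, -2*pi/3): H = 7*sqrt(2)/100.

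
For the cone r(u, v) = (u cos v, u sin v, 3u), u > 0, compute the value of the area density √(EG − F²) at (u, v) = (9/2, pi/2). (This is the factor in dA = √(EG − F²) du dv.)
√(EG − F²)|_{(9/2, pi/2)} = 9*sqrt(10)/2

E = 10, F = 0, G = u^2, so EG − F² = 10*u^2. Taking the positive square root: √(EG − F²) = sqrt(10)*Abs(u). At (u, v) = (9/2, pi/2): 9*sqrt(10)/2.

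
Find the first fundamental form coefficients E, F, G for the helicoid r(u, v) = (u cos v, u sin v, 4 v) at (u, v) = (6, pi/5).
E = 1;  F = 0;  G = 52

Partials: r_u = (cos(v), sin(v), 0), r_v = (-u*sin(v), u*cos(v), 4). As functions of (u, v):
  E = r_u · r_u = 1,
  F = r_u · r_v = 0,
  G = r_v · r_v = u^2 + 16.
Evaluating at (u, v) = (6, pi/5): E = 1, F = 0, G = 52.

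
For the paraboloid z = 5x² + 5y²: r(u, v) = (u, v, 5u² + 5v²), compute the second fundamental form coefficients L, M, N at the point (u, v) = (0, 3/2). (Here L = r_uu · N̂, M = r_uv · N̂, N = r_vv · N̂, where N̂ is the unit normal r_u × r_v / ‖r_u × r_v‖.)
L = 5*sqrt(226)/113;  M = 0;  N = 5*sqrt(226)/113

Compute the unit normal N̂(u, v) = (-10*u/sqrt(100*u^2 + 100*v^2 + 1), -10*v/sqrt(100*u^2 + 100*v^2 + 1), 1/sqrt(100*u^2 + 100*v^2 + 1)), and the second partials r_uu, r_uv, r_vv. Take dot products:
  L(u, v) = r_uu · N̂ = 10/sqrt(100*u^2 + 100*v^2 + 1),
  M(u, v) = r_uv · N̂ = 0,
  N(u, v) = r_vv · N̂ = 10/sqrt(100*u^2 + 100*v^2 + 1).
Evaluating at (u, v) = (0, 3/2):
  L = 5*sqrt(226)/113, M = 0, N = 5*sqrt(226)/113.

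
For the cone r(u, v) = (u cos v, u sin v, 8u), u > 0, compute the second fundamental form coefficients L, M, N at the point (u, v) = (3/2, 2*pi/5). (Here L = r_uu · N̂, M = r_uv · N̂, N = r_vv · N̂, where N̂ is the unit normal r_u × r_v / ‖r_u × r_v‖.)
L = 0;  M = 0;  N = 12*sqrt(65)/65

Compute the unit normal N̂(u, v) = (-8*sqrt(65)*u*cos(v)/(65*Abs(u)), -8*sqrt(65)*u*sin(v)/(65*Abs(u)), sqrt(65)*u/(65*Abs(u))), and the second partials r_uu, r_uv, r_vv. Take dot products:
  L(u, v) = r_uu · N̂ = 0,
  M(u, v) = r_uv · N̂ = 0,
  N(u, v) = r_vv · N̂ = 8*sqrt(65)*u^2/(65*Abs(u)).
Evaluating at (u, v) = (3/2, 2*pi/5):
  L = 0, M = 0, N = 12*sqrt(65)/65.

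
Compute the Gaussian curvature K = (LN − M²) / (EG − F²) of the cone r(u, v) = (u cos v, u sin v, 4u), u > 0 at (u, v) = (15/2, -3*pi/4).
K = 0

Coefficients of the first fundamental form: E = 17, F = 0, G = u^2.
Coefficients of the second fundamental form: L = 0, M = 0, N = 4*sqrt(17)*u^2/(17*Abs(u)).
Assemble K = (LN − M²)/(EG − F²) = 0. At (u, v) = (15/2, -3*pi/4): K = 0.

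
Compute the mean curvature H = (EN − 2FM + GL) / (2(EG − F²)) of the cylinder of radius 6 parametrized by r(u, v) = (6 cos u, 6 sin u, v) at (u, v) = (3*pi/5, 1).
H = -1/12

With E = 36, F = 0, G = 1, L = -6, M = 0, N = 0, assemble
  H = (EN − 2FM + GL) / (2(EG − F²)) = -1/12.
At (u, v) = (3*pi/5, 1): H = -1/12.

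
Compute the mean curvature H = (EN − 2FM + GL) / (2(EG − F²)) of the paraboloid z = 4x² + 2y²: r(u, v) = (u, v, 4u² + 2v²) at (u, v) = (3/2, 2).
H = 50*sqrt(209)/3971

With E = 64*u^2 + 1, F = 32*u*v, G = 16*v^2 + 1, L = 8/sqrt(64*u^2 + 16*v^2 + 1), M = 0, N = 4/sqrt(64*u^2 + 16*v^2 + 1), assemble
  H = (EN − 2FM + GL) / (2(EG − F²)) = 2*(64*u^2 + 32*v^2 + 3)/(64*u^2 + 16*v^2 + 1)^(3/2).
At (u, v) = (3/2, 2): H = 50*sqrt(209)/3971.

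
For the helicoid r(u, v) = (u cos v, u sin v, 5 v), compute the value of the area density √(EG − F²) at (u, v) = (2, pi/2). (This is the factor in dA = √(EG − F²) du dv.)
√(EG − F²)|_{(2, pi/2)} = sqrt(29)

E = 1, F = 0, G = u^2 + 25, so EG − F² = u^2 + 25. Taking the positive square root: √(EG − F²) = sqrt(u^2 + 25). At (u, v) = (2, pi/2): sqrt(29).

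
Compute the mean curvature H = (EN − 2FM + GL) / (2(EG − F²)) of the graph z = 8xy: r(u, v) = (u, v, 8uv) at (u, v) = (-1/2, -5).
H = -1280*sqrt(33)/373527

With E = 64*v^2 + 1, F = 64*u*v, G = 64*u^2 + 1, L = 0, M = 8/sqrt(64*u^2 + 64*v^2 + 1), N = 0, assemble
  H = (EN − 2FM + GL) / (2(EG − F²)) = -512*u*v/(64*u^2 + 64*v^2 + 1)^(3/2).
At (u, v) = (-1/2, -5): H = -1280*sqrt(33)/373527.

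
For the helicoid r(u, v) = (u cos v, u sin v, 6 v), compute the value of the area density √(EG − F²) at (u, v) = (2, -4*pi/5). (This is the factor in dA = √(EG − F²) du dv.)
√(EG − F²)|_{(2, -4*pi/5)} = 2*sqrt(10)

E = 1, F = 0, G = u^2 + 36, so EG − F² = u^2 + 36. Taking the positive square root: √(EG − F²) = sqrt(u^2 + 36). At (u, v) = (2, -4*pi/5): 2*sqrt(10).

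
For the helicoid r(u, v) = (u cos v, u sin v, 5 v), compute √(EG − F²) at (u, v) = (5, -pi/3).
√(EG − F²)|_{(5, -pi/3)} = 5*sqrt(2)

E = 1, F = 0, G = u^2 + 25; EG − F² = u^2 + 25; √(EG − F²) = sqrt(u^2 + 25). At the given point: 5*sqrt(2).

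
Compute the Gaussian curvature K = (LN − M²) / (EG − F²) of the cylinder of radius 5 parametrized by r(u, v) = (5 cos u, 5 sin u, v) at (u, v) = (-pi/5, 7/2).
K = 0

Coefficients of the first fundamental form: E = 25, F = 0, G = 1.
Coefficients of the second fundamental form: L = -5, M = 0, N = 0.
Assemble K = (LN − M²)/(EG − F²) = 0. At (u, v) = (-pi/5, 7/2): K = 0.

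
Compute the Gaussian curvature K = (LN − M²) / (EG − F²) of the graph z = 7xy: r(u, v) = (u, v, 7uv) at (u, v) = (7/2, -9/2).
K = -196/10156969

Coefficients of the first fundamental form: E = 49*v^2 + 1, F = 49*u*v, G = 49*u^2 + 1.
Coefficients of the second fundamental form: L = 0, M = 7/sqrt(49*u^2 + 49*v^2 + 1), N = 0.
Assemble K = (LN − M²)/(EG − F²) = -49/(2401*u^4 + 4802*u^2*v^2 + 98*u^2 + 2401*v^4 + 98*v^2 + 1). At (u, v) = (7/2, -9/2): K = -196/10156969.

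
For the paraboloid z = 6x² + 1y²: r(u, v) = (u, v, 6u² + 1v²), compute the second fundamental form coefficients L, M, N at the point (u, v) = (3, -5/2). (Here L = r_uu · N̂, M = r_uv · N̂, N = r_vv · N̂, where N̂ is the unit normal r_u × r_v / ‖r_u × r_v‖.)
L = 6*sqrt(1322)/661;  M = 0;  N = sqrt(1322)/661

Compute the unit normal N̂(u, v) = (-12*u/sqrt(144*u^2 + 4*v^2 + 1), -2*v/sqrt(144*u^2 + 4*v^2 + 1), 1/sqrt(144*u^2 + 4*v^2 + 1)), and the second partials r_uu, r_uv, r_vv. Take dot products:
  L(u, v) = r_uu · N̂ = 12/sqrt(144*u^2 + 4*v^2 + 1),
  M(u, v) = r_uv · N̂ = 0,
  N(u, v) = r_vv · N̂ = 2/sqrt(144*u^2 + 4*v^2 + 1).
Evaluating at (u, v) = (3, -5/2):
  L = 6*sqrt(1322)/661, M = 0, N = sqrt(1322)/661.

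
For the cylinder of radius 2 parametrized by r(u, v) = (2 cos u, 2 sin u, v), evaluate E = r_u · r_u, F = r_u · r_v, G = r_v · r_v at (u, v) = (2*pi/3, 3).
E = 4;  F = 0;  G = 1

Partials: r_u = (-2*sin(u), 2*cos(u), 0), r_v = (0, 0, 1). As functions of (u, v):
  E = r_u · r_u = 4,
  F = r_u · r_v = 0,
  G = r_v · r_v = 1.
Evaluating at (u, v) = (2*pi/3, 3): E = 4, F = 0, G = 1.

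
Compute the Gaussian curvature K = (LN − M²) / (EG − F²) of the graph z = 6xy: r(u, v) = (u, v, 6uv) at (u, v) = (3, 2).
K = -36/219961

Coefficients of the first fundamental form: E = 36*v^2 + 1, F = 36*u*v, G = 36*u^2 + 1.
Coefficients of the second fundamental form: L = 0, M = 6/sqrt(36*u^2 + 36*v^2 + 1), N = 0.
Assemble K = (LN − M²)/(EG − F²) = -36/(1296*u^4 + 2592*u^2*v^2 + 72*u^2 + 1296*v^4 + 72*v^2 + 1). At (u, v) = (3, 2): K = -36/219961.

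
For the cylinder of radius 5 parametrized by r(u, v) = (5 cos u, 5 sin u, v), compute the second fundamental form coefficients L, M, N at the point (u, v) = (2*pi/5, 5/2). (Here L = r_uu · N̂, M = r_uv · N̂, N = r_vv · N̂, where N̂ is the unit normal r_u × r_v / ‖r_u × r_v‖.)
L = -5;  M = 0;  N = 0

Compute the unit normal N̂(u, v) = (cos(u), sin(u), 0), and the second partials r_uu, r_uv, r_vv. Take dot products:
  L(u, v) = r_uu · N̂ = -5,
  M(u, v) = r_uv · N̂ = 0,
  N(u, v) = r_vv · N̂ = 0.
Evaluating at (u, v) = (2*pi/5, 5/2):
  L = -5, M = 0, N = 0.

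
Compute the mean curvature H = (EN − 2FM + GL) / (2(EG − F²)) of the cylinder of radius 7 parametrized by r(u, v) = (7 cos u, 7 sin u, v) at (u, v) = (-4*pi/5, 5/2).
H = -1/14

With E = 49, F = 0, G = 1, L = -7, M = 0, N = 0, assemble
  H = (EN − 2FM + GL) / (2(EG − F²)) = -1/14.
At (u, v) = (-4*pi/5, 5/2): H = -1/14.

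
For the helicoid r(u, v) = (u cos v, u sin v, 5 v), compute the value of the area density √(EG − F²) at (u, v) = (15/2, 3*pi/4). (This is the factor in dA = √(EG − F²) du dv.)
√(EG − F²)|_{(15/2, 3*pi/4)} = 5*sqrt(13)/2

E = 1, F = 0, G = u^2 + 25, so EG − F² = u^2 + 25. Taking the positive square root: √(EG − F²) = sqrt(u^2 + 25). At (u, v) = (15/2, 3*pi/4): 5*sqrt(13)/2.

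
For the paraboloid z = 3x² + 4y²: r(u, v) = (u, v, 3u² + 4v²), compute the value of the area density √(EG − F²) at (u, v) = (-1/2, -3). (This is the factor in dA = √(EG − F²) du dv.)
√(EG − F²)|_{(-1/2, -3)} = sqrt(586)

E = 36*u^2 + 1, F = 48*u*v, G = 64*v^2 + 1, so EG − F² = 36*u^2 + 64*v^2 + 1. Taking the positive square root: √(EG − F²) = sqrt(36*u^2 + 64*v^2 + 1). At (u, v) = (-1/2, -3): sqrt(586).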